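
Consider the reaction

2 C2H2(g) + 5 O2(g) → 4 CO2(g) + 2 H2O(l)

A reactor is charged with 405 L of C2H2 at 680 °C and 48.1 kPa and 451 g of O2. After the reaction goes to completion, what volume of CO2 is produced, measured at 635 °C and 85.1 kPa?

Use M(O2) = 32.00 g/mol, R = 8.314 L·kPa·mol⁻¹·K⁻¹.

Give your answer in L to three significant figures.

n(C2H2) = PV/RT = (48.1 × 405) / (8.314 × 953.15) = 2.458 mol
n(O2) = 451 / 32.00 = 14.09 mol
For 2.458 mol C2H2, stoichiometry requires (5/2) × 2.458 = 6.145 mol O2; 14.09 mol is available, so C2H2 is limiting.
n(CO2) = (4/2) × 2.458 = 4.916 mol
V(CO2) = nRT/P = 4.916 × 8.314 × 908.15 / 85.1 = 436.2 L

436 L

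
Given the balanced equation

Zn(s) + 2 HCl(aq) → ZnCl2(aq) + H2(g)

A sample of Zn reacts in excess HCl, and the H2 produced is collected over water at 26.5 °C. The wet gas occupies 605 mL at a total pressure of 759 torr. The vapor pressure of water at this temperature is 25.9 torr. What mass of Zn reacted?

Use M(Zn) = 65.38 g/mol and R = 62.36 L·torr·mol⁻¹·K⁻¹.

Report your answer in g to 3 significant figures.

1.55 g

P(H2) = 759 − 25.9 = 733.1 torr
n(H2) = PV/RT = (733.1 × 0.6050) / (62.36 × 299.65) = 0.02374 mol
n(Zn) = (1/1) × 0.02374 = 0.02374 mol
m(Zn) = 0.02374 × 65.38 = 1.552 g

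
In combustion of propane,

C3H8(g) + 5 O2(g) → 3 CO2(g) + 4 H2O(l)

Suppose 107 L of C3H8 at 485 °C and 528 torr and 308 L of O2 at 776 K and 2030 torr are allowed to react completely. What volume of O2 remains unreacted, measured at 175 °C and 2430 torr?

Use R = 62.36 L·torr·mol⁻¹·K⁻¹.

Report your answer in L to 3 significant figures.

79.9 L

n(C3H8) = PV/RT = (528 × 107) / (62.36 × 758.15) = 1.195 mol
n(O2) = PV/RT = (2030 × 308) / (62.36 × 776) = 12.92 mol
For 1.195 mol C3H8, stoichiometry requires (5/1) × 1.195 = 5.975 mol O2; 12.92 mol is available, so C3H8 is limiting.
n(O2) consumed = (5/1) × 1.195 = 5.975 mol; remaining = 12.92 − 5.975 = 6.945 mol
V(O2) = nRT/P = 6.945 × 62.36 × 448.15 / 2430 = 79.87 L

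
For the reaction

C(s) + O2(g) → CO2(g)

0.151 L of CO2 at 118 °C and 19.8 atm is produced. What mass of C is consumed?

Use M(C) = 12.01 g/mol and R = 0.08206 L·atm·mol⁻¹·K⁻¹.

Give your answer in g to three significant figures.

n(CO2) = PV/RT = (19.8 × 0.151) / (0.08206 × 391.15) = 0.09315 mol
n(C) = (1/1) × 0.09315 = 0.09315 mol
m(C) = 0.09315 × 12.01 = 1.119 g

1.12 g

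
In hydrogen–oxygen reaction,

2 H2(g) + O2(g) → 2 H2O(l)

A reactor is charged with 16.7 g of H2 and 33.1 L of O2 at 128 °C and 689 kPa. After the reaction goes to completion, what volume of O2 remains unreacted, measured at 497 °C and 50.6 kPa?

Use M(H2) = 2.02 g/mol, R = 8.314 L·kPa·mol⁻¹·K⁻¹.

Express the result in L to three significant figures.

342 L

n(H2) = 16.7 / 2.02 = 8.267 mol
n(O2) = PV/RT = (689 × 33.1) / (8.314 × 401.15) = 6.838 mol
For 8.267 mol H2, stoichiometry requires (1/2) × 8.267 = 4.133 mol O2; 6.838 mol is available, so H2 is limiting.
n(O2) consumed = (1/2) × 8.267 = 4.133 mol; remaining = 6.838 − 4.133 = 2.705 mol
V(O2) = nRT/P = 2.705 × 8.314 × 770.15 / 50.6 = 342.3 L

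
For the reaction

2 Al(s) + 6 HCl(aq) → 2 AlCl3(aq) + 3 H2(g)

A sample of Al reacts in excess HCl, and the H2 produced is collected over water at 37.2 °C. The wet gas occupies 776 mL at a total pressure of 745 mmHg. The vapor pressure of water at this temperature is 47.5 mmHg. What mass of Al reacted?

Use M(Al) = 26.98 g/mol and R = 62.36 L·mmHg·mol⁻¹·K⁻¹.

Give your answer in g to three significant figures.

0.503 g

P(H2) = 745 − 47.5 = 697.5 mmHg
n(H2) = PV/RT = (697.5 × 0.7760) / (62.36 × 310.35) = 0.02797 mol
n(Al) = (2/3) × 0.02797 = 0.01865 mol
m(Al) = 0.01865 × 26.98 = 0.5032 g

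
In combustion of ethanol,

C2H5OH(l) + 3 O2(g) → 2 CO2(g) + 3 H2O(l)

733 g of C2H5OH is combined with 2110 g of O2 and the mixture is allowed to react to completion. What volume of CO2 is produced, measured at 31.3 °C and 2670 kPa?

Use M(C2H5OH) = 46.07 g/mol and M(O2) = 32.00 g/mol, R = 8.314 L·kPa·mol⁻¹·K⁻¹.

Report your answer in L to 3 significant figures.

30.2 L

n(C2H5OH) = 733 / 46.07 = 15.91 mol
n(O2) = 2110 / 32.00 = 65.94 mol
For 15.91 mol C2H5OH, stoichiometry requires (3/1) × 15.91 = 47.73 mol O2; 65.94 mol is available, so C2H5OH is limiting.
n(CO2) = (2/1) × 15.91 = 31.82 mol
V(CO2) = nRT/P = 31.82 × 8.314 × 304.45 / 2670 = 30.17 L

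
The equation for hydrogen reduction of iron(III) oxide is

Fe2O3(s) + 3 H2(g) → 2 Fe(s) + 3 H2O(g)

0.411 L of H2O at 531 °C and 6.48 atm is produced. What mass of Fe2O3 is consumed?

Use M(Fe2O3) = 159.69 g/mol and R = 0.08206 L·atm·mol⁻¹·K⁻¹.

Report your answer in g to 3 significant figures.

2.15 g

n(H2O) = PV/RT = (6.48 × 0.411) / (0.08206 × 804.15) = 0.04036 mol
n(Fe2O3) = (1/3) × 0.04036 = 0.01345 mol
m(Fe2O3) = 0.01345 × 159.69 = 2.148 g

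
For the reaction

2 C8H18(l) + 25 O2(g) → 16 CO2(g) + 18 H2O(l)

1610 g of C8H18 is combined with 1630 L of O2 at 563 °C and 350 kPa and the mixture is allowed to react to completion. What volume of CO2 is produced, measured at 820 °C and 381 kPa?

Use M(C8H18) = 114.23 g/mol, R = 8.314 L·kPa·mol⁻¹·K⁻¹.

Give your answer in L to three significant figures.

n(C8H18) = 1610 / 114.23 = 14.09 mol
n(O2) = PV/RT = (350 × 1630) / (8.314 × 836.15) = 82.07 mol
For 14.09 mol C8H18, stoichiometry requires (25/2) × 14.09 = 176.1 mol O2; 82.07 mol is available, so O2 is limiting.
n(CO2) = (16/25) × 82.07 = 52.52 mol
V(CO2) = nRT/P = 52.52 × 8.314 × 1093.15 / 381 = 1253 L

1250 L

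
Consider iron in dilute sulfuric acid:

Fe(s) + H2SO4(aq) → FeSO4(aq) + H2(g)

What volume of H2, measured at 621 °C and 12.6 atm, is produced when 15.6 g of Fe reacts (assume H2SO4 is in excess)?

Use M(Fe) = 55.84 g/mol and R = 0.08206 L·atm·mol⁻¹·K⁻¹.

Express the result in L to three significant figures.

n(Fe) = 15.60 / 55.84 = 0.2794 mol
n(H2) = (1/1) × 0.2794 = 0.2794 mol
V = nRT/P = 0.2794 × 0.08206 × 894.15 / 12.6 = 1.627 L

1.63 L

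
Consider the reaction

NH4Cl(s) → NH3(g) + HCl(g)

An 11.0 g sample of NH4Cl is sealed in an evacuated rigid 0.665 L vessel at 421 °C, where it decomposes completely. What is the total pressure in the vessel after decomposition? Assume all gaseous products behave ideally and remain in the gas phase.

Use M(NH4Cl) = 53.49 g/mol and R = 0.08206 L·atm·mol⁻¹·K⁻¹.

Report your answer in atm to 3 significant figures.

n(NH4Cl) = 11.0 / 53.49 = 0.2056 mol
n(gas produced) = (2/1) × 0.2056 = 0.4112 mol
P = nRT/V = 0.4112 × 0.08206 × 694.15 / 0.665 = 35.22 atm

35.2 atm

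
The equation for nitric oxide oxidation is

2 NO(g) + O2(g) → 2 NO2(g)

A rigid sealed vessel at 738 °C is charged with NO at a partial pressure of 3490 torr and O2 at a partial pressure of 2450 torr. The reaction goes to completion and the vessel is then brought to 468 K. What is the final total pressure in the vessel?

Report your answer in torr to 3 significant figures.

With V and T fixed, P_i ∝ n_i, so the mole ratios apply directly to partial pressures at 738 °C.
P(O2) required for 3490 torr of NO = (1/2) × 3490 = 1745 torr; available 2450 torr, so NO is limiting.
P(O2) remaining = 2450 − (1/2) × 3490 = 705.0 torr
P(gaseous products) = (2)/2 × 3490 = 3490 torr
P_total at 738 °C = 705.0 + 3490 = 4195 torr
Scaling to 468 K: P = 4195 × 468/1011.15 = 1942 torr

1940 torr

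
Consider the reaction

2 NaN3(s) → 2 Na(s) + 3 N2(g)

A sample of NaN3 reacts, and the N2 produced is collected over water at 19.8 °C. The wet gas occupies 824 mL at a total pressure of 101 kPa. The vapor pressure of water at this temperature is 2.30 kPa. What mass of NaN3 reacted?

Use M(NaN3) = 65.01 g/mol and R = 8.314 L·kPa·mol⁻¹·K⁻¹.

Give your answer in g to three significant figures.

P(N2) = 101 − 2.30 = 98.70 kPa
n(N2) = PV/RT = (98.70 × 0.8240) / (8.314 × 292.95) = 0.03339 mol
n(NaN3) = (2/3) × 0.03339 = 0.02226 mol
m(NaN3) = 0.02226 × 65.01 = 1.447 g

1.45 g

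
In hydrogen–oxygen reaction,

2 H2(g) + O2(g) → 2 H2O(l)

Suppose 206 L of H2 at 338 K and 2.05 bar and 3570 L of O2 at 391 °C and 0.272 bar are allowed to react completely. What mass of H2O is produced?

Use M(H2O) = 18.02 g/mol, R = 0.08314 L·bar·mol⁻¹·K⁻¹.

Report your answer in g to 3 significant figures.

n(H2) = PV/RT = (2.05 × 206) / (0.08314 × 338) = 15.03 mol
n(O2) = PV/RT = (0.272 × 3570) / (0.08314 × 664.15) = 17.59 mol
For 15.03 mol H2, stoichiometry requires (1/2) × 15.03 = 7.515 mol O2; 17.59 mol is available, so H2 is limiting.
n(H2O) = (2/2) × 15.03 = 15.03 mol
m(H2O) = 15.03 × 18.02 = 270.8 g

271 g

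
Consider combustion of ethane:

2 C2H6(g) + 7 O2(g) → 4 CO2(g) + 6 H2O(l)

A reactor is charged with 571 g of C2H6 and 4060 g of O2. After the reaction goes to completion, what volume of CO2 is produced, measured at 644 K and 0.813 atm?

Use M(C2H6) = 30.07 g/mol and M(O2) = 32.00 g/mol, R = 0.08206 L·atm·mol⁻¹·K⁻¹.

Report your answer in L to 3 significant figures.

2470 L

n(C2H6) = 571 / 30.07 = 18.99 mol
n(O2) = 4060 / 32.00 = 126.9 mol
For 18.99 mol C2H6, stoichiometry requires (7/2) × 18.99 = 66.46 mol O2; 126.9 mol is available, so C2H6 is limiting.
n(CO2) = (4/2) × 18.99 = 37.98 mol
V(CO2) = nRT/P = 37.98 × 0.08206 × 644 / 0.813 = 2469 L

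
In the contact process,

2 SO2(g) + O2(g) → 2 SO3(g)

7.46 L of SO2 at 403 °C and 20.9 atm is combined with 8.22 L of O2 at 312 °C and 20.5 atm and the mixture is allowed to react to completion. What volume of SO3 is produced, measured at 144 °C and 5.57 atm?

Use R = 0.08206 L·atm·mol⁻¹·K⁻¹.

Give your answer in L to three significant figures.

17.3 L

n(SO2) = PV/RT = (20.9 × 7.46) / (0.08206 × 676.15) = 2.810 mol
n(O2) = PV/RT = (20.5 × 8.22) / (0.08206 × 585.15) = 3.509 mol
For 2.810 mol SO2, stoichiometry requires (1/2) × 2.810 = 1.405 mol O2; 3.509 mol is available, so SO2 is limiting.
n(SO3) = (2/2) × 2.810 = 2.810 mol
V(SO3) = nRT/P = 2.810 × 0.08206 × 417.15 / 5.57 = 17.27 L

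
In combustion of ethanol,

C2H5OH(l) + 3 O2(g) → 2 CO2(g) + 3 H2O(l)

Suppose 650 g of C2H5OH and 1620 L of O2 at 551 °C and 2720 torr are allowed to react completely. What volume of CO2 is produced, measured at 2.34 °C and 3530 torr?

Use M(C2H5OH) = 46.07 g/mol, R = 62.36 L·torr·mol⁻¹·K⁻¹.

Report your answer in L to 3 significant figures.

137 L

n(C2H5OH) = 650 / 46.07 = 14.11 mol
n(O2) = PV/RT = (2720 × 1620) / (62.36 × 824.15) = 85.74 mol
For 14.11 mol C2H5OH, stoichiometry requires (3/1) × 14.11 = 42.33 mol O2; 85.74 mol is available, so C2H5OH is limiting.
n(CO2) = (2/1) × 14.11 = 28.22 mol
V(CO2) = nRT/P = 28.22 × 62.36 × 275.49 / 3530 = 137.3 L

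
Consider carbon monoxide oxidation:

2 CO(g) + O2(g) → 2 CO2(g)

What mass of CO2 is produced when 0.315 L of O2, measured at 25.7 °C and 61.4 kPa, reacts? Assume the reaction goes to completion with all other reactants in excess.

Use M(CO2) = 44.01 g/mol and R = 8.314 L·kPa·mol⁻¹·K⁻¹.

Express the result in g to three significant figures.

0.685 g

n(O2) = PV/RT = (61.4 × 0.315) / (8.314 × 298.85) = 0.007784 mol
n(CO2) = (2/1) × 0.007784 = 0.01557 mol
m(CO2) = 0.01557 × 44.01 = 0.6852 g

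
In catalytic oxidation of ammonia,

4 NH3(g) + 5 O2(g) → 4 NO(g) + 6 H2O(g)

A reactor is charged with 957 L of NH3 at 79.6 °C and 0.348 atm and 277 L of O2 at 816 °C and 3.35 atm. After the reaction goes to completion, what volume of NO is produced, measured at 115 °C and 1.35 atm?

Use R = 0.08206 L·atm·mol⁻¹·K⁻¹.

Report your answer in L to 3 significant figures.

196 L

n(NH3) = PV/RT = (0.348 × 957) / (0.08206 × 352.75) = 11.51 mol
n(O2) = PV/RT = (3.35 × 277) / (0.08206 × 1089.15) = 10.38 mol
For 11.51 mol NH3, stoichiometry requires (5/4) × 11.51 = 14.39 mol O2; 10.38 mol is available, so O2 is limiting.
n(NO) = (4/5) × 10.38 = 8.304 mol
V(NO) = nRT/P = 8.304 × 0.08206 × 388.15 / 1.35 = 195.9 L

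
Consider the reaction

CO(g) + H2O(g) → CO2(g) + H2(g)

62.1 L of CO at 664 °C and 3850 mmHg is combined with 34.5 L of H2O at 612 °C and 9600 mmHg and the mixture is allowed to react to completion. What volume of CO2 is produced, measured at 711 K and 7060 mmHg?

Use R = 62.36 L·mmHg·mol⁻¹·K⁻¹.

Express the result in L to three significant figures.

25.7 L

n(CO) = PV/RT = (3850 × 62.1) / (62.36 × 937.15) = 4.091 mol
n(H2O) = PV/RT = (9600 × 34.5) / (62.36 × 885.15) = 6.000 mol
For 4.091 mol CO, stoichiometry requires (1/1) × 4.091 = 4.091 mol H2O; 6.000 mol is available, so CO is limiting.
n(CO2) = (1/1) × 4.091 = 4.091 mol
V(CO2) = nRT/P = 4.091 × 62.36 × 711 / 7060 = 25.69 L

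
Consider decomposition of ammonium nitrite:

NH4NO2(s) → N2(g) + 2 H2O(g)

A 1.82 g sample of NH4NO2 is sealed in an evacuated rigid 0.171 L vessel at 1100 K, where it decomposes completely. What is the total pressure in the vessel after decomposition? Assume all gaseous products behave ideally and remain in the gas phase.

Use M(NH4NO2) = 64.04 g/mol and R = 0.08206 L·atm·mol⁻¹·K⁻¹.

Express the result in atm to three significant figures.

n(NH4NO2) = 1.82 / 64.04 = 0.02842 mol
n(gas produced) = (3/1) × 0.02842 = 0.08526 mol
P = nRT/V = 0.08526 × 0.08206 × 1100 / 0.171 = 45.01 atm

45.0 atm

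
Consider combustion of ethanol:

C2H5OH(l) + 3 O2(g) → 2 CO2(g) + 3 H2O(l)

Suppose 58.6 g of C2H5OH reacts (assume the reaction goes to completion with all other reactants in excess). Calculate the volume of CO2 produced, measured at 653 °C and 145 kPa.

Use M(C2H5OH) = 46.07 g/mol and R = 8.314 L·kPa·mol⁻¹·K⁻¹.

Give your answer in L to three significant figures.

135 L

n(C2H5OH) = 58.60 / 46.07 = 1.272 mol
n(CO2) = (2/1) × 1.272 = 2.544 mol
V = nRT/P = 2.544 × 8.314 × 926.15 / 145 = 135.1 L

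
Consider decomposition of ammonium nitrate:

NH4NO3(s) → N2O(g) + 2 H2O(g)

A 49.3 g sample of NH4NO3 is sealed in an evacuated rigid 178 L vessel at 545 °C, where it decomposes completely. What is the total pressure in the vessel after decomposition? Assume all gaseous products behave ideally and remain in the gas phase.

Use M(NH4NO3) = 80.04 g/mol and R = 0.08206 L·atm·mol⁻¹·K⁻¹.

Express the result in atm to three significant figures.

0.697 atm

n(NH4NO3) = 49.3 / 80.04 = 0.6159 mol
n(gas produced) = (3/1) × 0.6159 = 1.848 mol
P = nRT/V = 1.848 × 0.08206 × 818.15 / 178 = 0.6970 atm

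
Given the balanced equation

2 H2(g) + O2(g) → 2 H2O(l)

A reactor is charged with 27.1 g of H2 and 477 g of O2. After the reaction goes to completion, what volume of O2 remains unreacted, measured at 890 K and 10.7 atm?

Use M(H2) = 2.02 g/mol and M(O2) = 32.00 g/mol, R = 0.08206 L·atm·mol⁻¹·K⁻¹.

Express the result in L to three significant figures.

n(H2) = 27.1 / 2.02 = 13.42 mol
n(O2) = 477 / 32.00 = 14.91 mol
For 13.42 mol H2, stoichiometry requires (1/2) × 13.42 = 6.710 mol O2; 14.91 mol is available, so H2 is limiting.
n(O2) consumed = (1/2) × 13.42 = 6.710 mol; remaining = 14.91 − 6.710 = 8.200 mol
V(O2) = nRT/P = 8.200 × 0.08206 × 890 / 10.7 = 55.97 L

56.0 L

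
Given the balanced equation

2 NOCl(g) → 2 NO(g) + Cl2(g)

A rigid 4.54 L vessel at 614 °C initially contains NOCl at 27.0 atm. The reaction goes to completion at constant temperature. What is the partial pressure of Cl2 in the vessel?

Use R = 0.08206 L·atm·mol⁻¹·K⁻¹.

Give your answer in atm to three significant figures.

n(NOCl)₀ = PV/RT = (27.0 × 4.54) / (0.08206 × 887.15) = 1.684 mol
n(Cl2) = (1/2) × 1.684 = 0.8420 mol
P(Cl2) = nRT/V = 0.8420 × 0.08206 × 887.15 / 4.54 = 13.50 atm

13.5 atm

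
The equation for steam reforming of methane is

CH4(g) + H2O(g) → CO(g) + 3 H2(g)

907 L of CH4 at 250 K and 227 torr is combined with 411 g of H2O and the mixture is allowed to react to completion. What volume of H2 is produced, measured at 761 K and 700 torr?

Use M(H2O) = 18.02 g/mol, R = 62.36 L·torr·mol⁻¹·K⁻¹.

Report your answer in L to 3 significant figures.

n(CH4) = PV/RT = (227 × 907) / (62.36 × 250) = 13.21 mol
n(H2O) = 411 / 18.02 = 22.81 mol
For 13.21 mol CH4, stoichiometry requires (1/1) × 13.21 = 13.21 mol H2O; 22.81 mol is available, so CH4 is limiting.
n(H2) = (3/1) × 13.21 = 39.63 mol
V(H2) = nRT/P = 39.63 × 62.36 × 761 / 700 = 2687 L

2690 L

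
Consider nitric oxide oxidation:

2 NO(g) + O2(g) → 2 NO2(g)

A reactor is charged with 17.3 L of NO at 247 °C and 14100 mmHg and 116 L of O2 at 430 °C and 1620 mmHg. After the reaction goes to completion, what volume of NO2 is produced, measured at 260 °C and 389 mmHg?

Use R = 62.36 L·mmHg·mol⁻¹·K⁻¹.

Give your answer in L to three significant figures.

643 L

n(NO) = PV/RT = (14100 × 17.3) / (62.36 × 520.15) = 7.520 mol
n(O2) = PV/RT = (1620 × 116) / (62.36 × 703.15) = 4.286 mol
For 7.520 mol NO, stoichiometry requires (1/2) × 7.520 = 3.760 mol O2; 4.286 mol is available, so NO is limiting.
n(NO2) = (2/2) × 7.520 = 7.520 mol
V(NO2) = nRT/P = 7.520 × 62.36 × 533.15 / 389 = 642.7 L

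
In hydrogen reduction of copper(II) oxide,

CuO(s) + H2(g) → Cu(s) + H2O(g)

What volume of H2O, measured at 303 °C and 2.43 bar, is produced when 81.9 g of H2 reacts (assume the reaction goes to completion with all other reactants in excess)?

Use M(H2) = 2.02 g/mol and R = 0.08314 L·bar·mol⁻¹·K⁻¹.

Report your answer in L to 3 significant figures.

n(H2) = 81.90 / 2.02 = 40.54 mol
n(H2O) = (1/1) × 40.54 = 40.54 mol
V = nRT/P = 40.54 × 0.08314 × 576.15 / 2.43 = 799.1 L

799 L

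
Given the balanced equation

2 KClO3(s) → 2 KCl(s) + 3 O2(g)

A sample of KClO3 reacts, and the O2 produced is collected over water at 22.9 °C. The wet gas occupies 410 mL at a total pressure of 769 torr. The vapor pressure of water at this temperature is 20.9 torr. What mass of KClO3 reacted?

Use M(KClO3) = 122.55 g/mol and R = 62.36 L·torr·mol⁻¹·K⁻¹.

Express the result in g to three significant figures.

P(O2) = 769 − 20.9 = 748.1 torr
n(O2) = PV/RT = (748.1 × 0.4100) / (62.36 × 296.05) = 0.01661 mol
n(KClO3) = (2/3) × 0.01661 = 0.01107 mol
m(KClO3) = 0.01107 × 122.55 = 1.357 g

1.36 g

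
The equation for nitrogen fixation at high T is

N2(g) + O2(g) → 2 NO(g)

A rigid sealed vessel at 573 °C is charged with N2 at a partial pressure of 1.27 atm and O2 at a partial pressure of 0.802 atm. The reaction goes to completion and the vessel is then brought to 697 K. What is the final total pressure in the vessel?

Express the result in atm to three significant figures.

1.71 atm

At constant V, partial pressures at 573 °C are proportional to moles, so apply stoichiometry directly to pressures.
P(O2) required for 1.27 atm of N2 = (1/1) × 1.27 = 1.270 atm; available 0.802 atm, so O2 is limiting.
P(N2) remaining = 1.27 − (1/1) × 0.802 = 0.4680 atm
P(gaseous products) = (2)/1 × 0.802 = 1.604 atm
P_total at 573 °C = 0.4680 + 1.604 = 2.072 atm
Scaling to 697 K: P = 2.072 × 697/846.15 = 1.707 atm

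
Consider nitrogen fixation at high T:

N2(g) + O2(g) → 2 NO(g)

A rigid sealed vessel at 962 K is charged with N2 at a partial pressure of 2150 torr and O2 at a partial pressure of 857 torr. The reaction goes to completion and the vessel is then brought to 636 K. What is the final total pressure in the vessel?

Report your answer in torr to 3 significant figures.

1990 torr

At constant V, partial pressures at 962 K are proportional to moles, so apply stoichiometry directly to pressures.
P(O2) required for 2150 torr of N2 = (1/1) × 2150 = 2150 torr; available 857 torr, so O2 is limiting.
P(N2) remaining = 2150 − (1/1) × 857 = 1293 torr
P(gaseous products) = (2)/1 × 857 = 1714 torr
P_total at 962 K = 1293 + 1714 = 3007 torr
Scaling to 636 K: P = 3007 × 636/962 = 1988 torr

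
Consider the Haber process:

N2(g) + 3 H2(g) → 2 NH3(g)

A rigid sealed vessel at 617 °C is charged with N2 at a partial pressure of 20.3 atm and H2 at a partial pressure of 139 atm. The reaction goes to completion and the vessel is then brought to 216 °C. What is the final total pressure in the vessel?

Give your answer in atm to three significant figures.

65.2 atm

With V and T fixed, P_i ∝ n_i, so the mole ratios apply directly to partial pressures at 617 °C.
P(H2) required for 20.3 atm of N2 = (3/1) × 20.3 = 60.90 atm; available 139 atm, so N2 is limiting.
P(H2) remaining = 139 − (3/1) × 20.3 = 78.10 atm
P(gaseous products) = (2)/1 × 20.3 = 40.60 atm
P_total at 617 °C = 78.10 + 40.60 = 118.7 atm
Scaling to 216 °C: P = 118.7 × 489.15/890.15 = 65.23 atm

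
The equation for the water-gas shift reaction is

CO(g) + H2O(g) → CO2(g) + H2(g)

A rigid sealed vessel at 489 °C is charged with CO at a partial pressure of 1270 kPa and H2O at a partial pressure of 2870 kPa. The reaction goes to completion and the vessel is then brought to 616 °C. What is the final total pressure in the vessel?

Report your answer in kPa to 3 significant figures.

4830 kPa

Because the vessel is rigid and T is held at 489 °C, work the stoichiometry in partial pressures (P_i = n_iRT/V).
P(H2O) required for 1270 kPa of CO = (1/1) × 1270 = 1270 kPa; available 2870 kPa, so CO is limiting.
P(H2O) remaining = 2870 − (1/1) × 1270 = 1600 kPa
P(gaseous products) = (1+1)/1 × 1270 = 2540 kPa
P_total at 489 °C = 1600 + 2540 = 4140 kPa
Scaling to 616 °C: P = 4140 × 889.15/762.15 = 4830 kPa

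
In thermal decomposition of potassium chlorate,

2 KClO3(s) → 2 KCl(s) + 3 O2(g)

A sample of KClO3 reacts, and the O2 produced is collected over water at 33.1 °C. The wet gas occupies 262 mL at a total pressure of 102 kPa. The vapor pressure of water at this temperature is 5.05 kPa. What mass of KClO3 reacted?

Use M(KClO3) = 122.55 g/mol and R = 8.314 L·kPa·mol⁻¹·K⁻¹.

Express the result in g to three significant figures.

P(O2) = 102 − 5.05 = 96.95 kPa
n(O2) = PV/RT = (96.95 × 0.2620) / (8.314 × 306.25) = 0.009976 mol
n(KClO3) = (2/3) × 0.009976 = 0.006651 mol
m(KClO3) = 0.006651 × 122.55 = 0.8151 g

0.815 g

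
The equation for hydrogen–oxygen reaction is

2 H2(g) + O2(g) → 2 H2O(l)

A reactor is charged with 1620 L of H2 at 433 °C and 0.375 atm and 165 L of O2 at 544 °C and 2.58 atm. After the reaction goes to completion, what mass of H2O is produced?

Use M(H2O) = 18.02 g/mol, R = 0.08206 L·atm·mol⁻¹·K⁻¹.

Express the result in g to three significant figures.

n(H2) = PV/RT = (0.375 × 1620) / (0.08206 × 706.15) = 10.48 mol
n(O2) = PV/RT = (2.58 × 165) / (0.08206 × 817.15) = 6.348 mol
For 10.48 mol H2, stoichiometry requires (1/2) × 10.48 = 5.240 mol O2; 6.348 mol is available, so H2 is limiting.
n(H2O) = (2/2) × 10.48 = 10.48 mol
m(H2O) = 10.48 × 18.02 = 188.8 g

189 g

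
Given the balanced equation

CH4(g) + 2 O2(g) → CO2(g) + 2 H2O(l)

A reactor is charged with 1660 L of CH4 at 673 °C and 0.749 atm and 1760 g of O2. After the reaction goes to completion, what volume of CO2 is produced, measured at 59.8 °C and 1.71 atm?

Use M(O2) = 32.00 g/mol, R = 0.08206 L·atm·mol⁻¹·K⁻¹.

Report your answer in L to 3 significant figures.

n(CH4) = PV/RT = (0.749 × 1660) / (0.08206 × 946.15) = 16.01 mol
n(O2) = 1760 / 32.00 = 55.00 mol
For 16.01 mol CH4, stoichiometry requires (2/1) × 16.01 = 32.02 mol O2; 55.00 mol is available, so CH4 is limiting.
n(CO2) = (1/1) × 16.01 = 16.01 mol
V(CO2) = nRT/P = 16.01 × 0.08206 × 332.95 / 1.71 = 255.8 L

256 L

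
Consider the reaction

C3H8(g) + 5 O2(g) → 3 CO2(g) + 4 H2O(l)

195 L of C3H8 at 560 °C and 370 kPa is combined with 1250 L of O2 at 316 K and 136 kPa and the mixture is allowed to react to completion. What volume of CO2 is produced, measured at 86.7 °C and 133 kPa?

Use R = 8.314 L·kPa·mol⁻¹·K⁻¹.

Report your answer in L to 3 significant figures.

n(C3H8) = PV/RT = (370 × 195) / (8.314 × 833.15) = 10.42 mol
n(O2) = PV/RT = (136 × 1250) / (8.314 × 316) = 64.71 mol
For 10.42 mol C3H8, stoichiometry requires (5/1) × 10.42 = 52.10 mol O2; 64.71 mol is available, so C3H8 is limiting.
n(CO2) = (3/1) × 10.42 = 31.26 mol
V(CO2) = nRT/P = 31.26 × 8.314 × 359.85 / 133 = 703.2 L

703 L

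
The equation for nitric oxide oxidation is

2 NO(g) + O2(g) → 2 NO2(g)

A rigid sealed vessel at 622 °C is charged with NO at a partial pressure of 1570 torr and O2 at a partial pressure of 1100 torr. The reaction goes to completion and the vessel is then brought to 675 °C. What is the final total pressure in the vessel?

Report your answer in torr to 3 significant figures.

With V and T fixed, P_i ∝ n_i, so the mole ratios apply directly to partial pressures at 622 °C.
P(O2) required for 1570 torr of NO = (1/2) × 1570 = 785.0 torr; available 1100 torr, so NO is limiting.
P(O2) remaining = 1100 − (1/2) × 1570 = 315.0 torr
P(gaseous products) = (2)/2 × 1570 = 1570 torr
P_total at 622 °C = 315.0 + 1570 = 1885 torr
Scaling to 675 °C: P = 1885 × 948.15/895.15 = 1997 torr

2000 torr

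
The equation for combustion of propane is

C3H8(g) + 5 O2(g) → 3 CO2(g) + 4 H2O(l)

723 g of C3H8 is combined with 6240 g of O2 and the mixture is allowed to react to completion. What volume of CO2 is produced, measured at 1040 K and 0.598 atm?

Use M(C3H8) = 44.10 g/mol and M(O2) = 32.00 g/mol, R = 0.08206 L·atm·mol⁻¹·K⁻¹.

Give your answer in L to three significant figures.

7020 L

n(C3H8) = 723 / 44.10 = 16.39 mol
n(O2) = 6240 / 32.00 = 195.0 mol
For 16.39 mol C3H8, stoichiometry requires (5/1) × 16.39 = 81.95 mol O2; 195.0 mol is available, so C3H8 is limiting.
n(CO2) = (3/1) × 16.39 = 49.17 mol
V(CO2) = nRT/P = 49.17 × 0.08206 × 1040 / 0.598 = 7017 L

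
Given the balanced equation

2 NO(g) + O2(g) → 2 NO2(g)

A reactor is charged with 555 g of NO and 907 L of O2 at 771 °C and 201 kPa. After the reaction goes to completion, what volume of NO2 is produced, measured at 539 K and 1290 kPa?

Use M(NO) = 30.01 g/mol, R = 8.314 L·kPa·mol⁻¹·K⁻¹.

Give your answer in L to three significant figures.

64.2 L

n(NO) = 555 / 30.01 = 18.49 mol
n(O2) = PV/RT = (201 × 907) / (8.314 × 1044.15) = 21.00 mol
For 18.49 mol NO, stoichiometry requires (1/2) × 18.49 = 9.245 mol O2; 21.00 mol is available, so NO is limiting.
n(NO2) = (2/2) × 18.49 = 18.49 mol
V(NO2) = nRT/P = 18.49 × 8.314 × 539 / 1290 = 64.23 L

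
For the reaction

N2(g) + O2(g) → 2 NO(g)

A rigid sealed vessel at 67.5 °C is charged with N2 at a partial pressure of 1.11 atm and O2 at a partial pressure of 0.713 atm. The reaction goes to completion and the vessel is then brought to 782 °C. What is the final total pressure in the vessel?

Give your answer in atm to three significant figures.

With V and T fixed, P_i ∝ n_i, so the mole ratios apply directly to partial pressures at 67.5 °C.
P(O2) required for 1.11 atm of N2 = (1/1) × 1.11 = 1.110 atm; available 0.713 atm, so O2 is limiting.
P(N2) remaining = 1.11 − (1/1) × 0.713 = 0.3970 atm
P(gaseous products) = (2)/1 × 0.713 = 1.426 atm
P_total at 67.5 °C = 0.3970 + 1.426 = 1.823 atm
Scaling to 782 °C: P = 1.823 × 1055.15/340.65 = 5.647 atm

5.65 atm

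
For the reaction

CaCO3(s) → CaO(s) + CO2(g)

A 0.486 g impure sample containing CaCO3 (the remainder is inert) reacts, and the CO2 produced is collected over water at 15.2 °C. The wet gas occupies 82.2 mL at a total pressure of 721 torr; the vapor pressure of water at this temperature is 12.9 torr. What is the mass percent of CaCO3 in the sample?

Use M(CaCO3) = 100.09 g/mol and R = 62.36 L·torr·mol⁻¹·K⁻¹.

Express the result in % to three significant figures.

P(CO2) = 721 − 12.9 = 708.1 torr
n(CO2) = PV/RT = (708.1 × 0.08220) / (62.36 × 288.35) = 0.003237 mol
n(CaCO3) = (1/1) × 0.003237 = 0.003237 mol
m(CaCO3) = 0.003237 × 100.09 = 0.3240 g
%CaCO3 = 0.3240 / 0.486 × 100 = 66.67%

66.7 %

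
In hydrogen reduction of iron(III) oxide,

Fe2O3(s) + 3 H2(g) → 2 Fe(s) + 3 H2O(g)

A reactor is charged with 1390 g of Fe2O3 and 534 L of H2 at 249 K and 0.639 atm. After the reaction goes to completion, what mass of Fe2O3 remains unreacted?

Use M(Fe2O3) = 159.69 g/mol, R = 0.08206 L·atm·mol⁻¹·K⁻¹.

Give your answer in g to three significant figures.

n(Fe2O3) = 1390 / 159.69 = 8.704 mol
n(H2) = PV/RT = (0.639 × 534) / (0.08206 × 249) = 16.70 mol
For 8.704 mol Fe2O3, stoichiometry requires (3/1) × 8.704 = 26.11 mol H2; 16.70 mol is available, so H2 is limiting.
n(Fe2O3) consumed = (1/3) × 16.70 = 5.567 mol; remaining = 8.704 − 5.567 = 3.137 mol
m(Fe2O3) = 3.137 × 159.69 = 500.9 g

501 g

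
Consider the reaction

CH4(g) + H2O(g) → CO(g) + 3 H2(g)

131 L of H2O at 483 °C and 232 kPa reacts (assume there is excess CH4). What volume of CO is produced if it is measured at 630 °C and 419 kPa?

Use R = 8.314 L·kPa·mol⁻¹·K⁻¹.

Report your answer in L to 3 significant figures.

n(H2O) = PV/RT = (232 × 131) / (8.314 × 756.15) = 4.834 mol
n(CO) = (1/1) × 4.834 = 4.834 mol
V = nRT/P = 4.834 × 8.314 × 903.15 / 419 = 86.63 L

86.6 L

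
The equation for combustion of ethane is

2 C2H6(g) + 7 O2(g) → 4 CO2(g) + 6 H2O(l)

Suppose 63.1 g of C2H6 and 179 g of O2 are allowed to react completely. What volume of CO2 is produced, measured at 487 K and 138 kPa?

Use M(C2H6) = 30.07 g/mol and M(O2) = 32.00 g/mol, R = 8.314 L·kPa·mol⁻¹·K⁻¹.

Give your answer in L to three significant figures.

93.8 L

n(C2H6) = 63.1 / 30.07 = 2.098 mol
n(O2) = 179 / 32.00 = 5.594 mol
For 2.098 mol C2H6, stoichiometry requires (7/2) × 2.098 = 7.343 mol O2; 5.594 mol is available, so O2 is limiting.
n(CO2) = (4/7) × 5.594 = 3.197 mol
V(CO2) = nRT/P = 3.197 × 8.314 × 487 / 138 = 93.80 L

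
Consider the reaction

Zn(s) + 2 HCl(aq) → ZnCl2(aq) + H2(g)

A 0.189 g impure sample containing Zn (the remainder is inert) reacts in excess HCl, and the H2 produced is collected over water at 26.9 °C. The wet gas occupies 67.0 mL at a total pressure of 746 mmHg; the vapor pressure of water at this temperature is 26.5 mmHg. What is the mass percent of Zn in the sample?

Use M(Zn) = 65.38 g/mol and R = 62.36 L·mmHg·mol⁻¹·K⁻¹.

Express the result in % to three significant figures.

89.1 %

P(H2) = 746 − 26.5 = 719.5 mmHg
n(H2) = PV/RT = (719.5 × 0.06700) / (62.36 × 300.05) = 0.002576 mol
n(Zn) = (1/1) × 0.002576 = 0.002576 mol
m(Zn) = 0.002576 × 65.38 = 0.1684 g
%Zn = 0.1684 / 0.189 × 100 = 89.10%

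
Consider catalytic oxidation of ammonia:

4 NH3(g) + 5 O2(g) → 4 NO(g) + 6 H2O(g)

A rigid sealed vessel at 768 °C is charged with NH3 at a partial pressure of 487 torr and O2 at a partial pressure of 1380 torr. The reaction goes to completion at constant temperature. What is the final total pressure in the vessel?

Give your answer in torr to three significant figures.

1990 torr

At constant V, partial pressures at 768 °C are proportional to moles, so apply stoichiometry directly to pressures.
P(O2) required for 487 torr of NH3 = (5/4) × 487 = 608.8 torr; available 1380 torr, so NH3 is limiting.
P(O2) remaining = 1380 − (5/4) × 487 = 771.2 torr
P(gaseous products) = (4+6)/4 × 487 = 1218 torr
P_total at 768 °C = 771.2 + 1218 = 1989 torr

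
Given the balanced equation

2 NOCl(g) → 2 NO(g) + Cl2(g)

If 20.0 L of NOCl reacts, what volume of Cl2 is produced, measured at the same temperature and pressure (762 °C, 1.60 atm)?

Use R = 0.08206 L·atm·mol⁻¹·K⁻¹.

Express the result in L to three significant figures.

At constant T and P, gas volumes are in the mole ratio: V(Cl2) = (1/2) × 20.0 = 10.00 L

10.0 L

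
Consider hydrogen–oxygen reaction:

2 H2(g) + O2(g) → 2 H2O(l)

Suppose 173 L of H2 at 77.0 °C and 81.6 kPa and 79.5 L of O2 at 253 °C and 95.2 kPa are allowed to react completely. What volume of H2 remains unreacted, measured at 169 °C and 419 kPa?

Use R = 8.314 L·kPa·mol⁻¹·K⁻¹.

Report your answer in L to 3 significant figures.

12.2 L

n(H2) = PV/RT = (81.6 × 173) / (8.314 × 350.15) = 4.849 mol
n(O2) = PV/RT = (95.2 × 79.5) / (8.314 × 526.15) = 1.730 mol
For 4.849 mol H2, stoichiometry requires (1/2) × 4.849 = 2.425 mol O2; 1.730 mol is available, so O2 is limiting.
n(H2) consumed = (2/1) × 1.730 = 3.460 mol; remaining = 4.849 − 3.460 = 1.389 mol
V(H2) = nRT/P = 1.389 × 8.314 × 442.15 / 419 = 12.19 L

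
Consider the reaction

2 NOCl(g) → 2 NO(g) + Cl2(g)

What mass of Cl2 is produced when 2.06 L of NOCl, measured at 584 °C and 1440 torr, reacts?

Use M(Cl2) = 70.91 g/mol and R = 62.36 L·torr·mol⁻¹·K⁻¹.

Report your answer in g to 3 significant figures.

n(NOCl) = PV/RT = (1440 × 2.06) / (62.36 × 857.15) = 0.05550 mol
n(Cl2) = (1/2) × 0.05550 = 0.02775 mol
m(Cl2) = 0.02775 × 70.91 = 1.968 g

1.97 g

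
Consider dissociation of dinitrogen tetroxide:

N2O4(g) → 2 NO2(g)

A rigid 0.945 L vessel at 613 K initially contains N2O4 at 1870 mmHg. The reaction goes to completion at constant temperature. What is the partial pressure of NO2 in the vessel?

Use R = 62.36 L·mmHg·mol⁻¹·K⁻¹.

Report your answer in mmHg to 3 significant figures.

n(N2O4)₀ = PV/RT = (1870 × 0.945) / (62.36 × 613) = 0.04623 mol
n(NO2) = (2/1) × 0.04623 = 0.09246 mol
P(NO2) = nRT/V = 0.09246 × 62.36 × 613 / 0.945 = 3740 mmHg

3740 mmHg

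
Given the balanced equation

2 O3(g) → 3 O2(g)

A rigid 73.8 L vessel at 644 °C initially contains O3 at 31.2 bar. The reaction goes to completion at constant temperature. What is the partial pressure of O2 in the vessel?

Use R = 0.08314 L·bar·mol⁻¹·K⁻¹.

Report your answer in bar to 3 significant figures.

n(O3)₀ = PV/RT = (31.2 × 73.8) / (0.08314 × 917.15) = 30.20 mol
n(O2) = (3/2) × 30.20 = 45.30 mol
P(O2) = nRT/V = 45.30 × 0.08314 × 917.15 / 73.8 = 46.80 bar

46.8 bar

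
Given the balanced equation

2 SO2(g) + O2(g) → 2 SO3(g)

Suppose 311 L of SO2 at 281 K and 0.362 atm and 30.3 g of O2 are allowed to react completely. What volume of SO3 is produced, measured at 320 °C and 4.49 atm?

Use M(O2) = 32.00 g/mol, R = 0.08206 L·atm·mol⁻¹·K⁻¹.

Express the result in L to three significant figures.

n(SO2) = PV/RT = (0.362 × 311) / (0.08206 × 281) = 4.882 mol
n(O2) = 30.3 / 32.00 = 0.9469 mol
For 4.882 mol SO2, stoichiometry requires (1/2) × 4.882 = 2.441 mol O2; 0.9469 mol is available, so O2 is limiting.
n(SO3) = (2/1) × 0.9469 = 1.894 mol
V(SO3) = nRT/P = 1.894 × 0.08206 × 593.15 / 4.49 = 20.53 L

20.5 L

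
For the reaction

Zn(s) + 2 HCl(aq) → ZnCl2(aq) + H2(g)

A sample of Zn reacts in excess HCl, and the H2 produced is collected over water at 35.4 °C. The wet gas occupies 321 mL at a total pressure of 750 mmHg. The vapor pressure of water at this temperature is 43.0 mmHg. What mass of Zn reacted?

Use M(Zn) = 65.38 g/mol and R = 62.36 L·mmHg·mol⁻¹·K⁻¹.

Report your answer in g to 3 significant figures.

0.771 g

P(H2) = 750 − 43.0 = 707.0 mmHg
n(H2) = PV/RT = (707.0 × 0.3210) / (62.36 × 308.55) = 0.01179 mol
n(Zn) = (1/1) × 0.01179 = 0.01179 mol
m(Zn) = 0.01179 × 65.38 = 0.7708 g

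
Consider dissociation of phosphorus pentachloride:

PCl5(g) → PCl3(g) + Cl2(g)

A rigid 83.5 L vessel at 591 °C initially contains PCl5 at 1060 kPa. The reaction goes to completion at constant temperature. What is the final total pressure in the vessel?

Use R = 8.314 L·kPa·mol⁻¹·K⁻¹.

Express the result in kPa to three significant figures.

At constant T and V, P ∝ n(gas): 1 mol gas → 2 mol gas.
P_final = (2/1) × 1060 = 2120 kPa

2120 kPa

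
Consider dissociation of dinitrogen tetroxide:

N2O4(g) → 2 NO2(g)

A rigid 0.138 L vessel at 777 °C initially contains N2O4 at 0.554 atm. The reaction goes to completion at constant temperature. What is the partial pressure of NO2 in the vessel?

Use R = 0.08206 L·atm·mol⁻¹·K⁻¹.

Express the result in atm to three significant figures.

1.11 atm

n(N2O4)₀ = PV/RT = (0.554 × 0.138) / (0.08206 × 1050.15) = 0.0008872 mol
n(NO2) = (2/1) × 0.0008872 = 0.001774 mol
P(NO2) = nRT/V = 0.001774 × 0.08206 × 1050.15 / 0.138 = 1.108 atm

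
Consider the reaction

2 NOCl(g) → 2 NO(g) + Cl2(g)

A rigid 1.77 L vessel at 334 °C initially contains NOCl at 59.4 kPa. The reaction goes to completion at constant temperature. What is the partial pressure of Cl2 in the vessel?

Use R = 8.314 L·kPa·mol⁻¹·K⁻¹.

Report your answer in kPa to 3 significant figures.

n(NOCl)₀ = PV/RT = (59.4 × 1.77) / (8.314 × 607.15) = 0.02083 mol
n(Cl2) = (1/2) × 0.02083 = 0.01042 mol
P(Cl2) = nRT/V = 0.01042 × 8.314 × 607.15 / 1.77 = 29.72 kPa

29.7 kPa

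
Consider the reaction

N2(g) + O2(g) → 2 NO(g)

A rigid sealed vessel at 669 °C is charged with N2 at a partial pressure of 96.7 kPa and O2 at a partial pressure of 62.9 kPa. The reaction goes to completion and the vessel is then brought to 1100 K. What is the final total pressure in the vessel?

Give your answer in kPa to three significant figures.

186 kPa

With V and T fixed, P_i ∝ n_i, so the mole ratios apply directly to partial pressures at 669 °C.
P(O2) required for 96.7 kPa of N2 = (1/1) × 96.7 = 96.70 kPa; available 62.9 kPa, so O2 is limiting.
P(N2) remaining = 96.7 − (1/1) × 62.9 = 33.80 kPa
P(gaseous products) = (2)/1 × 62.9 = 125.8 kPa
P_total at 669 °C = 33.80 + 125.8 = 159.6 kPa
Scaling to 1100 K: P = 159.6 × 1100/942.15 = 186.3 kPa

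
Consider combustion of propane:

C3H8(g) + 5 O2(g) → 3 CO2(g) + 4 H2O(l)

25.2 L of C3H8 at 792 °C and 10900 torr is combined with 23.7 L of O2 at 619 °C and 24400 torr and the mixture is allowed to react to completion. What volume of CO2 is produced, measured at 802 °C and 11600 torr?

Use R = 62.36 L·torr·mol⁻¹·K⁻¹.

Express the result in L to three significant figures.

n(C3H8) = PV/RT = (10900 × 25.2) / (62.36 × 1065.15) = 4.135 mol
n(O2) = PV/RT = (24400 × 23.7) / (62.36 × 892.15) = 10.39 mol
For 4.135 mol C3H8, stoichiometry requires (5/1) × 4.135 = 20.67 mol O2; 10.39 mol is available, so O2 is limiting.
n(CO2) = (3/5) × 10.39 = 6.234 mol
V(CO2) = nRT/P = 6.234 × 62.36 × 1075.15 / 11600 = 36.03 L

36.0 L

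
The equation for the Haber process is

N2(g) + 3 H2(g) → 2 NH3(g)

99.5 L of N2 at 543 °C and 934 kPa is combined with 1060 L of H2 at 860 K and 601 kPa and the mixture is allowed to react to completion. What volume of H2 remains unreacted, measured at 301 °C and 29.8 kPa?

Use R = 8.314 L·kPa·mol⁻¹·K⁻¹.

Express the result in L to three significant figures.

n(N2) = PV/RT = (934 × 99.5) / (8.314 × 816.15) = 13.70 mol
n(H2) = PV/RT = (601 × 1060) / (8.314 × 860) = 89.10 mol
For 13.70 mol N2, stoichiometry requires (3/1) × 13.70 = 41.10 mol H2; 89.10 mol is available, so N2 is limiting.
n(H2) consumed = (3/1) × 13.70 = 41.10 mol; remaining = 89.10 − 41.10 = 48.00 mol
V(H2) = nRT/P = 48.00 × 8.314 × 574.15 / 29.8 = 7689 L

7690 L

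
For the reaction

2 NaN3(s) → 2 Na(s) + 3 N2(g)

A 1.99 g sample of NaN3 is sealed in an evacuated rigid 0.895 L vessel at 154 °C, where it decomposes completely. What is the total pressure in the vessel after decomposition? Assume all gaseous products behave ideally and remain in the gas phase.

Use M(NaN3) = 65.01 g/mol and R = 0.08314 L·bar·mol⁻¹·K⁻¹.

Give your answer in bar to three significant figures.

n(NaN3) = 1.99 / 65.01 = 0.03061 mol
n(gas produced) = (3/2) × 0.03061 = 0.04591 mol
P = nRT/V = 0.04591 × 0.08314 × 427.15 / 0.895 = 1.822 bar

1.82 bar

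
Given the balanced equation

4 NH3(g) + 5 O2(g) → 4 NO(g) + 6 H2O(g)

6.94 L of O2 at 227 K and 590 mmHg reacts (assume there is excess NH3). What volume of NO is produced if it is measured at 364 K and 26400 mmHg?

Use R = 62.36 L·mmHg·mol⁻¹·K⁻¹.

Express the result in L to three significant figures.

0.199 L

n(O2) = PV/RT = (590 × 6.94) / (62.36 × 227) = 0.2893 mol
n(NO) = (4/5) × 0.2893 = 0.2314 mol
V = nRT/P = 0.2314 × 62.36 × 364 / 26400 = 0.1990 L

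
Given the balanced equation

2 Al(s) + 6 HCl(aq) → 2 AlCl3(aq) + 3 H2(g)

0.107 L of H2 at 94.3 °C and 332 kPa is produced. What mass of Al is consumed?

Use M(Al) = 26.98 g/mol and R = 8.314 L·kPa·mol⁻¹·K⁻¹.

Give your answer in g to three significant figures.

n(H2) = PV/RT = (332 × 0.107) / (8.314 × 367.45) = 0.01163 mol
n(Al) = (2/3) × 0.01163 = 0.007753 mol
m(Al) = 0.007753 × 26.98 = 0.2092 g

0.209 g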